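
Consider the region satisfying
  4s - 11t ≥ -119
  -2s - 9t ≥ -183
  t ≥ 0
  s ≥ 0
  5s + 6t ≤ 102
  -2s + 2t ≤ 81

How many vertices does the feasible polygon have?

4

The feasible vertices (each the meet of two boundaries and inside every other half-plane) are:
  (0, 119/11)
  (408/79, 1003/79)
  (0, 0)
  (102/5, 0)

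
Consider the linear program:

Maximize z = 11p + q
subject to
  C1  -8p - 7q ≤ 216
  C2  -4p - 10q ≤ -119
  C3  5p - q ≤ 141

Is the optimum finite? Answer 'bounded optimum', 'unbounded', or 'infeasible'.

unbounded

From the feasible point (-2993/52, 454/13), moving in the direction (1, 5) keeps every constraint satisfied while z increases without bound.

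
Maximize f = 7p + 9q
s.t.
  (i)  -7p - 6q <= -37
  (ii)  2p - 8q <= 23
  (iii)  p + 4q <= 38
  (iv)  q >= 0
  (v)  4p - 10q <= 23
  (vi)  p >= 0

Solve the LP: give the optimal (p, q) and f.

p = 236/13, q = 129/26, maximum f = 4465/26

Extreme points and f = 7p + 9q:
  (37/7, 0) → f = 37
  (0, 37/6) → f = 111/2
  (236/13, 129/26) → f = 4465/26
  (0, 19/2) → f = 171/2
  (23/4, 0) → f = 161/4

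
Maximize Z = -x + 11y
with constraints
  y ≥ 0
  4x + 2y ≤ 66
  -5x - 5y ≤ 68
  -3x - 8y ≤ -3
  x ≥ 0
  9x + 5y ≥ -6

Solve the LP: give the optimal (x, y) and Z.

x = 0, y = 33, maximum Z = 363

The binding constraints are 4x + 2y = 66 and x = 0.
Solving simultaneously gives x = 0, y = 33.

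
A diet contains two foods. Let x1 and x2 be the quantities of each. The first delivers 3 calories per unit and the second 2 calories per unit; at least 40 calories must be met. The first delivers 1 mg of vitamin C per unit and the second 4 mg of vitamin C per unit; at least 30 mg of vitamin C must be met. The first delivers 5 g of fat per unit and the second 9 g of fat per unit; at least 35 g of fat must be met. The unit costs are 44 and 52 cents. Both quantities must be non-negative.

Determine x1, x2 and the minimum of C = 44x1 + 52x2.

x1 = 10, x2 = 5, minimum C = 700

Corner points and C = 44x1 + 52x2:
  (0, 20) → C = 1040
  (30, 0) → C = 1320
  (10, 5) → C = 700
The feasible region is unbounded (it extends along (0, 1), (1, 0)), but C strictly increases along every unbounded feasible direction, so there is no improving ray and the minimum is attained at a vertex.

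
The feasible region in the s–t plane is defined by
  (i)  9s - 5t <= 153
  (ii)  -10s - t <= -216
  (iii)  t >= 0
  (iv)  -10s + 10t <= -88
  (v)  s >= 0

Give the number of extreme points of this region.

3

The feasible vertices (each the meet of two boundaries and inside every other half-plane) are:
  (1233/59, 414/59)
  (109/4, 369/20)
  (1124/55, 128/11)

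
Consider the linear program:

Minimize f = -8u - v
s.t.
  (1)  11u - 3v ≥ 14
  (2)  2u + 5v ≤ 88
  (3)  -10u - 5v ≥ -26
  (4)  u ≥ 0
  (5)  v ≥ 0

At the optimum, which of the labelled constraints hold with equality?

Corner points and f = -8u - v:
  (148/85, 146/85) → f = -266/17
  (14/11, 0) → f = -112/11
  (13/5, 0) → f = -104/5

The minimum is at (13/5, 0). Substituting into each constraint, equality holds for (3) and (5); the remaining constraints have slack.

(3) and (5)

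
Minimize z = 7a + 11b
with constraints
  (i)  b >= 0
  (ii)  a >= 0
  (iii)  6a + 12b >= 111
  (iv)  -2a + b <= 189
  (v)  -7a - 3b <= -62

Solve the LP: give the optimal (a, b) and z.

Vertices and z = 7a + 11b:
  (37/2, 0) → z = 259/2
  (0, 189) → z = 2079
  (0, 62/3) → z = 682/3
  (137/22, 135/22) → z = 1222/11
The feasible region is unbounded (it extends along (1, 2), (1, 0)), but z strictly increases along every unbounded feasible direction, so there is no improving ray and the minimum is attained at a vertex.

The optimum lies where 6a + 12b = 111 and -7a - 3b = -62.
Solving simultaneously gives a = 137/22, b = 135/22.

a = 137/22, b = 135/22, minimum z = 1222/11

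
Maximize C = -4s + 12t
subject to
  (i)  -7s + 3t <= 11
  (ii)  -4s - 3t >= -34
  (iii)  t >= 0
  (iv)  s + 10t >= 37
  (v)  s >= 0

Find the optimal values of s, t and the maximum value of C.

Feasible corners and C = -4s + 12t:
  (23/11, 94/11) → C = 1036/11
  (1/73, 270/73) → C = 3236/73
  (229/37, 114/37) → C = 452/37

At the optimal vertex, -7s + 3t = 11 and -4s - 3t = -34.
Solving simultaneously gives s = 23/11, t = 94/11.

s = 23/11, t = 94/11, maximum C = 1036/11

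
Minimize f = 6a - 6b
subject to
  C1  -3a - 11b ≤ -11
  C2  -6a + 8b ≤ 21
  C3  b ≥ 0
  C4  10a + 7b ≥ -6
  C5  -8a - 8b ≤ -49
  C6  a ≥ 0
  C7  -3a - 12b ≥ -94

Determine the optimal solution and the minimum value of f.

a = 2, b = 33/8, minimum f = -51/4

Vertices and f = 6a - 6b:
  (2, 33/8) → f = -51/4
  (125/24, 209/32) → f = -127/16
  (49/8, 0) → f = 147/4
  (94/3, 0) → f = 188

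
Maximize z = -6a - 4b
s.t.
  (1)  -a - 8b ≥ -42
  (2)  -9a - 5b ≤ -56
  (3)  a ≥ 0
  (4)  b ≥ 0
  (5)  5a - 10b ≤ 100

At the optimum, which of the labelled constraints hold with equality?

(2) and (4)

Feasible corners and z = -6a - 4b:
  (238/67, 322/67) → z = -2716/67
  (122/5, 11/5) → z = -776/5
  (56/9, 0) → z = -112/3
  (20, 0) → z = -120

The maximum is at (56/9, 0). Substituting into each constraint, equality holds for (2) and (4); the remaining constraints have slack.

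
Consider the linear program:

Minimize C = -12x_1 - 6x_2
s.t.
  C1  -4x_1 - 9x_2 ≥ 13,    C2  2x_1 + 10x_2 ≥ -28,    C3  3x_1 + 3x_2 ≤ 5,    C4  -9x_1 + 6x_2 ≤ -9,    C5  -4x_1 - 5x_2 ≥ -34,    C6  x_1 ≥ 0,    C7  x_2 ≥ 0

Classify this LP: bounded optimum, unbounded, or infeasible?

The boundaries -4x_1 - 9x_2 = 13 and 2x_1 + 10x_2 = -28 meet at (61/11, -43/11), but that point violates x_2 ≥ 0. Every candidate vertex is excluded by some other constraint, so the feasible region is empty.

infeasible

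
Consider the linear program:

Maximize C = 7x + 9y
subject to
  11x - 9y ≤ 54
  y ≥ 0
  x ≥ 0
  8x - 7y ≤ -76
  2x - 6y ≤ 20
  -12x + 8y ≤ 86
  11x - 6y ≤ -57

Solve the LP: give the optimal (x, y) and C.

Corner points and C = 7x + 9y:
  (3/10, 56/5) → C = 1029/10
  (57/29, 380/29) → C = 3819/29
  (15/4, 131/8) → C = 1389/8

The binding constraints are -12x + 8y = 86 and 11x - 6y = -57.
Solving simultaneously gives x = 15/4, y = 131/8.

x = 15/4, y = 131/8, maximum C = 1389/8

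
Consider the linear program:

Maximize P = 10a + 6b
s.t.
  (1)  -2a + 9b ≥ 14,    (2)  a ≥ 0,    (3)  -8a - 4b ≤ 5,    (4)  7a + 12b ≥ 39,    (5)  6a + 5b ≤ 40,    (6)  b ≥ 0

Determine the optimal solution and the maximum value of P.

a = 145/32, b = 41/16, maximum P = 971/16

Vertices and P = 10a + 6b:
  (61/29, 176/87) → P = 962/29
  (145/32, 41/16) → P = 971/16
  (0, 13/4) → P = 39/2
  (0, 8) → P = 48

The binding constraints are -2a + 9b = 14 and 6a + 5b = 40.
Solving simultaneously gives a = 145/32, b = 41/16.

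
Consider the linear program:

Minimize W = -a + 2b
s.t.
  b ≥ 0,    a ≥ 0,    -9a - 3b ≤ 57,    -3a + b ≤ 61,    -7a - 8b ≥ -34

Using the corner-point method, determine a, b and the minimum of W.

a = 34/7, b = 0, minimum W = -34/7

Feasible corners and W = -a + 2b:
  (0, 0) → W = 0
  (34/7, 0) → W = -34/7
  (0, 17/4) → W = 17/2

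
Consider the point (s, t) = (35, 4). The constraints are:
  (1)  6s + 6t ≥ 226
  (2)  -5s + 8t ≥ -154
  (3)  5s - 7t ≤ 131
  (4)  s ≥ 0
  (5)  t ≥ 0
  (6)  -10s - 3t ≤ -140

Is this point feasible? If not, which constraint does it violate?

not feasible — violates (3)

Constraint (3): 5s - 7t = 147, which is not ≤ 131. All other constraints are satisfied.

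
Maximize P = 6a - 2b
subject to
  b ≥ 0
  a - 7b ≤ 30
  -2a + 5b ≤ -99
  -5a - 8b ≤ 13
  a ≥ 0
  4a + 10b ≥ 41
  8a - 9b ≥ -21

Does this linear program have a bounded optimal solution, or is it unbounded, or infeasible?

unbounded

From the feasible point (181/3, 13/3), moving in the direction (7, 1) keeps every constraint satisfied while P increases without bound.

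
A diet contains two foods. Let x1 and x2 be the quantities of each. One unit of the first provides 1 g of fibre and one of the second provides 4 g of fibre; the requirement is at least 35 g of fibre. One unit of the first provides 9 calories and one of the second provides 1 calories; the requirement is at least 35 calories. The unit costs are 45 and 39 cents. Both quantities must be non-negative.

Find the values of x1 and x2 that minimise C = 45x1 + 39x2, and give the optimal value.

x1 = 3, x2 = 8, minimum C = 447

Vertices and C = 45x1 + 39x2:
  (0, 35) → C = 1365
  (35, 0) → C = 1575
  (3, 8) → C = 447
The feasible region is unbounded (it extends along (0, 1), (1, 0)), but C strictly increases along every unbounded feasible direction, so there is no improving ray and the minimum is attained at a vertex.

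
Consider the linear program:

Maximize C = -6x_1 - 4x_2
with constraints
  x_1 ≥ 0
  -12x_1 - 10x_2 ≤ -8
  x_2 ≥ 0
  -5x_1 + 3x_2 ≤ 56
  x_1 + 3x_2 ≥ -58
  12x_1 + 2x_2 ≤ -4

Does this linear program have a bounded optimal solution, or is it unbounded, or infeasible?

The boundaries x_1 = 0 and -12x_1 - 10x_2 = -8 meet at (0, 4/5), but that point violates 12x_1 + 2x_2 ≤ -4. Every candidate vertex is excluded by some other constraint, so the feasible region is empty.

infeasible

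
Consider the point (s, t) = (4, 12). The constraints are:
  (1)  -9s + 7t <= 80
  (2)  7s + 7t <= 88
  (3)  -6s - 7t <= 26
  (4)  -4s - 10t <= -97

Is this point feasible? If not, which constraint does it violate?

Constraint (2): 7s + 7t = 112, which is not ≤ 88. All other constraints are satisfied.

not feasible — violates (2)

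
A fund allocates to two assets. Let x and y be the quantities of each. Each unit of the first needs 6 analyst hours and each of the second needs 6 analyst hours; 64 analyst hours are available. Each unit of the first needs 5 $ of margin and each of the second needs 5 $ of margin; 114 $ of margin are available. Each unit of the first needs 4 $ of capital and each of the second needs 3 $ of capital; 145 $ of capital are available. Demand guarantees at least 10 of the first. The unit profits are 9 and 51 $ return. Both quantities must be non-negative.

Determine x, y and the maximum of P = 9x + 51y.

x = 10, y = 2/3, maximum P = 124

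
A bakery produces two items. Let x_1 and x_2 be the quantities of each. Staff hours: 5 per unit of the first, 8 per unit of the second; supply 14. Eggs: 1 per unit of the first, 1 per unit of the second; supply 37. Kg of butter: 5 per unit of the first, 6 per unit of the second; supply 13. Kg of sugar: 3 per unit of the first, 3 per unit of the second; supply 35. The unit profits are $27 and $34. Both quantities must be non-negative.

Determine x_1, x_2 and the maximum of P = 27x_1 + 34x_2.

x_1 = 2, x_2 = 1/2, maximum P = 71

Corner points and P = 27x_1 + 34x_2:
  (0, 0) → P = 0
  (0, 7/4) → P = 119/2
  (13/5, 0) → P = 351/5
  (2, 1/2) → P = 71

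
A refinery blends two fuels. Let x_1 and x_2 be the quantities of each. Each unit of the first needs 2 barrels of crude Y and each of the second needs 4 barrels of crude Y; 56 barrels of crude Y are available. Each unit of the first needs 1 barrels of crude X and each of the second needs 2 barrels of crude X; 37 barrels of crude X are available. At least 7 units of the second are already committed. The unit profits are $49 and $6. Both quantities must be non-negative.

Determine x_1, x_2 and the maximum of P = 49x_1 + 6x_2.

x_1 = 14, x_2 = 7, maximum P = 728

Extreme points and P = 49x_1 + 6x_2:
  (0, 14) → P = 84
  (0, 7) → P = 42
  (14, 7) → P = 728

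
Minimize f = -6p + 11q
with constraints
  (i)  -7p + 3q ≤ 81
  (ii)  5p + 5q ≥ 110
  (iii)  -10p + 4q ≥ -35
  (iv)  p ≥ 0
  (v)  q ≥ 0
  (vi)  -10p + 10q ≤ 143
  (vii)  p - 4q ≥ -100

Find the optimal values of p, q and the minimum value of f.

Feasible corners and f = -6p + 11q:
  (123/14, 185/14) → f = 1297/14
  (77/20, 363/20) → f = 3531/20
  (15, 115/4) → f = 905/4
  (214/15, 857/30) → f = 6859/30

The optimum lies where 5p + 5q = 110 and -10p + 4q = -35.
Solving simultaneously gives p = 123/14, q = 185/14.

p = 123/14, q = 185/14, minimum f = 1297/14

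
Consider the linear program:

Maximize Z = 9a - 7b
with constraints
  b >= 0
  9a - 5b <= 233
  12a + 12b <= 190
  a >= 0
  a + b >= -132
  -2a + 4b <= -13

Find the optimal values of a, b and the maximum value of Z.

a = 95/6, b = 0, maximum Z = 285/2

Vertices and Z = 9a - 7b:
  (95/6, 0) → Z = 285/2
  (13/2, 0) → Z = 117/2
  (229/18, 28/9) → Z = 1669/18

At the optimal vertex, b = 0 and 12a + 12b = 190.
Solving simultaneously gives a = 95/6, b = 0.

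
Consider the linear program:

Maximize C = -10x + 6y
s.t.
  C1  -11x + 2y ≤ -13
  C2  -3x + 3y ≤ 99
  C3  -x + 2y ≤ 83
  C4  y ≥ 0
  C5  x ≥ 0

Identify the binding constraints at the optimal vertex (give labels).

C1 and C2

Corner points and C = -10x + 6y:
  (79/9, 376/9) → C = 1466/9
  (13/11, 0) → C = -130/11
  (17, 50) → C = 130
The feasible region is unbounded (it extends along (2, 1), (1, 0)), but C strictly decreases along every unbounded feasible direction, so there is no improving ray and the maximum is attained at a vertex.

The maximum is at (79/9, 376/9). Substituting into each constraint, equality holds for C1 and C2; the remaining constraints have slack.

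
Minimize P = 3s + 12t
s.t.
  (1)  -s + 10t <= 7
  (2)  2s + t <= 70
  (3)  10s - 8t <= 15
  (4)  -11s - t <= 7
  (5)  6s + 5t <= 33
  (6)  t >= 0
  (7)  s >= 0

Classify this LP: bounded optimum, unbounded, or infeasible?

bounded optimum

Extreme points and P = 3s + 12t:
  (103/46, 85/92) → P = 819/46
  (0, 7/10) → P = 42/5
  (3/2, 0) → P = 9/2
  (0, 0) → P = 0
The feasible region has finitely many vertices and no improving ray; the minimum is 0 at (0, 0).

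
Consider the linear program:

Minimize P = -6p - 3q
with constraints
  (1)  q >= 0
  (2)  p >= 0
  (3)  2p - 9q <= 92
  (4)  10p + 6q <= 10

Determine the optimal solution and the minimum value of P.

The binding constraints are q = 0 and 10p + 6q = 10.
Solving simultaneously gives p = 1, q = 0.

p = 1, q = 0, minimum P = -6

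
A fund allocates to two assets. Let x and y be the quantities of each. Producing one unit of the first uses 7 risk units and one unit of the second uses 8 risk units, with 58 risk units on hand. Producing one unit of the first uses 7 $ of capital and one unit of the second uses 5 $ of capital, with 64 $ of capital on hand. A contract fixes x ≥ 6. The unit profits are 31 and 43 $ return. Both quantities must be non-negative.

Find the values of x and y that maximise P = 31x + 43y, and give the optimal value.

x = 6, y = 2, maximum P = 272

Extreme points and P = 31x + 43y:
  (58/7, 0) → P = 1798/7
  (6, 0) → P = 186
  (6, 2) → P = 272

At the optimal vertex, 7x + 8y = 58 and x = 6.
Solving simultaneously gives x = 6, y = 2.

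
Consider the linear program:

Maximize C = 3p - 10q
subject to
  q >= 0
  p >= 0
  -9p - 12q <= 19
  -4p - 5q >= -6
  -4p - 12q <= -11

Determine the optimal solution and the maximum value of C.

p = 17/28, q = 5/7, maximum C = -149/28

Extreme points and C = 3p - 10q:
  (0, 6/5) → C = -12
  (0, 11/12) → C = -55/6
  (17/28, 5/7) → C = -149/28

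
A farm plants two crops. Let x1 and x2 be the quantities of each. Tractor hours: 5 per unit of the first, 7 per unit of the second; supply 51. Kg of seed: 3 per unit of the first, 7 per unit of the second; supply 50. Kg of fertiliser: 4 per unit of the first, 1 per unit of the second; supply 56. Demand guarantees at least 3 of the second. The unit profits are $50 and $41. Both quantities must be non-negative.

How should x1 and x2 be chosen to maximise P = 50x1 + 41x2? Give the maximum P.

The binding constraints are 5x1 + 7x2 = 51 and x2 = 3.
Solving simultaneously gives x1 = 6, x2 = 3.

x1 = 6, x2 = 3, maximum P = 423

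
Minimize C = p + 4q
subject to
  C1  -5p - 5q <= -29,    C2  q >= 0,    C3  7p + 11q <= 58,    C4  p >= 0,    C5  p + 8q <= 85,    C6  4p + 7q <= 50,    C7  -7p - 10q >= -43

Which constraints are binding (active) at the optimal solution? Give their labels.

Corner points and C = p + 4q:
  (29/5, 0) → C = 29/5
  (5, 4/5) → C = 41/5
  (43/7, 0) → C = 43/7

The minimum is at (29/5, 0). Substituting into each constraint, equality holds for C1 and C2; the remaining constraints have slack.

C1 and C2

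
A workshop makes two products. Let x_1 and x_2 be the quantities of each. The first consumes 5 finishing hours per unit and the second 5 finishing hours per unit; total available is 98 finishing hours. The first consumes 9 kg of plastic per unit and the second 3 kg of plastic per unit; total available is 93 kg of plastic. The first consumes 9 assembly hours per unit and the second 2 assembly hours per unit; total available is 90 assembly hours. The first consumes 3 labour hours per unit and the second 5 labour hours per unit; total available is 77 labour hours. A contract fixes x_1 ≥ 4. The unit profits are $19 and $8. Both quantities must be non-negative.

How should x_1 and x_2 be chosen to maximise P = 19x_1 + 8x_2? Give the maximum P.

x_1 = 13/2, x_2 = 23/2, maximum P = 431/2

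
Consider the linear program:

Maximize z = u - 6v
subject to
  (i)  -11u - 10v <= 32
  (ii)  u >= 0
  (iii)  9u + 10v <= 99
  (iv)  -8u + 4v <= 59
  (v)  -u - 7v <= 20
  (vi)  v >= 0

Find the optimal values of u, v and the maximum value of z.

Feasible corners and z = u - 6v:
  (0, 99/10) → z = -297/5
  (0, 0) → z = 0
  (11, 0) → z = 11

u = 11, v = 0, maximum z = 11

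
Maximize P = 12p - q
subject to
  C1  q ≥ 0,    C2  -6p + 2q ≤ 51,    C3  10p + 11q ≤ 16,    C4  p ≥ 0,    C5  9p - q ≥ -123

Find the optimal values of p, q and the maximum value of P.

p = 8/5, q = 0, maximum P = 96/5

Corner points and P = 12p - q:
  (8/5, 0) → P = 96/5
  (0, 0) → P = 0
  (0, 16/11) → P = -16/11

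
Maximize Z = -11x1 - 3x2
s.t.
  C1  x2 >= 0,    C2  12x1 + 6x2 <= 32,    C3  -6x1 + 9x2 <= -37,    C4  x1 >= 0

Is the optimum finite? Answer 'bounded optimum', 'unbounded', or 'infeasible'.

The boundaries x2 = 0 and 12x1 + 6x2 = 32 meet at (8/3, 0), but that point violates -6x1 + 9x2 ≤ -37. Every candidate vertex is excluded by some other constraint, so the feasible region is empty.

infeasible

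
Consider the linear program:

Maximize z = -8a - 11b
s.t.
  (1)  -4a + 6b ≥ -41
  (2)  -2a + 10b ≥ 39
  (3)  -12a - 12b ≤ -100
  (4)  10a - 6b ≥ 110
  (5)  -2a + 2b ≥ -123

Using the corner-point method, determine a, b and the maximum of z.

The feasible region is unbounded (it extends along (3, 5), (1, 1)), but z strictly decreases along every unbounded feasible direction, so there is no improving ray and the maximum is attained at a vertex.

The optimum lies where -2a + 10b = 39 and 10a - 6b = 110.
Solving simultaneously gives a = 667/44, b = 305/44.

a = 667/44, b = 305/44, maximum z = -8691/44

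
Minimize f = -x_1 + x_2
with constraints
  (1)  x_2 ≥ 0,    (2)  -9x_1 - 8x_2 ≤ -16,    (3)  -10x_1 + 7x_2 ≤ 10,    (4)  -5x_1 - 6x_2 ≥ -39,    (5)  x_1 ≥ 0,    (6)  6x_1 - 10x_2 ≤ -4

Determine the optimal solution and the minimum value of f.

Extreme points and f = -x_1 + x_2:
  (32/143, 250/143) → f = 218/143
  (64/69, 22/23) → f = 2/69
  (213/95, 88/19) → f = 227/95
  (183/43, 127/43) → f = -56/43

At the optimal vertex, -5x_1 - 6x_2 = -39 and 6x_1 - 10x_2 = -4.
Solving simultaneously gives x_1 = 183/43, x_2 = 127/43.

x_1 = 183/43, x_2 = 127/43, minimum f = -56/43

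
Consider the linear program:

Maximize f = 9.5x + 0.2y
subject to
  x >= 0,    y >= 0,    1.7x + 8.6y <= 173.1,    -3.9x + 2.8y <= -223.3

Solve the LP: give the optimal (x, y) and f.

Extreme points and f = 9.5x + 0.2y:
  (1731/17, 0) → f = 32889/34
  (2233/39, 0) → f = 42427/78
  (120253/1915, 14774/1915) → f = 11453583/19150

x = 1731/17, y = 0, maximum f = 32889/34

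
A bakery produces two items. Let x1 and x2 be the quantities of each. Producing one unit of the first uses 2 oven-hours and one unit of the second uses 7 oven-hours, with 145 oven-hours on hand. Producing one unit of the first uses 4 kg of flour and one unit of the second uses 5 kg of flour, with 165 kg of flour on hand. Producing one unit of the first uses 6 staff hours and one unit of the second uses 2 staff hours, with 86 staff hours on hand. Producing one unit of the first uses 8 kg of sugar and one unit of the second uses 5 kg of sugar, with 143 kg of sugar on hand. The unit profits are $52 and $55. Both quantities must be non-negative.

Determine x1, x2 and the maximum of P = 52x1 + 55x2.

x1 = 6, x2 = 19, maximum P = 1357

Corner points and P = 52x1 + 55x2:
  (0, 0) → P = 0
  (0, 145/7) → P = 7975/7
  (43/3, 0) → P = 2236/3
  (6, 19) → P = 1357
  (72/7, 85/7) → P = 8419/7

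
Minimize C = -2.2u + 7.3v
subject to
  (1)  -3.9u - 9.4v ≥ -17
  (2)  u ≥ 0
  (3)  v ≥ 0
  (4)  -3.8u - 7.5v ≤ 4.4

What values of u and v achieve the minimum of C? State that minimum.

u = 170/39, v = 0, minimum C = -374/39

Corner points and C = -2.2u + 7.3v:
  (0, 85/47) → C = 1241/94
  (170/39, 0) → C = -374/39
  (0, 0) → C = 0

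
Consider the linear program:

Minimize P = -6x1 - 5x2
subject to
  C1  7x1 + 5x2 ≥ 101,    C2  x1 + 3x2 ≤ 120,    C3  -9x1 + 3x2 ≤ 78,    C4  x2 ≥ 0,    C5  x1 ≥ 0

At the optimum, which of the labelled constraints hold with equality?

C2 and C4

Vertices and P = -6x1 - 5x2:
  (101/7, 0) → P = -606/7
  (0, 101/5) → P = -101
  (21/5, 193/5) → P = -1091/5
  (120, 0) → P = -720
  (0, 26) → P = -130

The minimum is at (120, 0). Substituting into each constraint, equality holds for C2 and C4; the remaining constraints have slack.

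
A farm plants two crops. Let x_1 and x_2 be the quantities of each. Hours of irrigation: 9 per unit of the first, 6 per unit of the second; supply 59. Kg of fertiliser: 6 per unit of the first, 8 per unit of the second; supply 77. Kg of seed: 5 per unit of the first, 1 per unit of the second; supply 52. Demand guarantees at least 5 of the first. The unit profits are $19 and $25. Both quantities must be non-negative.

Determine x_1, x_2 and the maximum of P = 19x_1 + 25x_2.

Vertices and P = 19x_1 + 25x_2:
  (59/9, 0) → P = 1121/9
  (5, 0) → P = 95
  (5, 7/3) → P = 460/3

x_1 = 5, x_2 = 7/3, maximum P = 460/3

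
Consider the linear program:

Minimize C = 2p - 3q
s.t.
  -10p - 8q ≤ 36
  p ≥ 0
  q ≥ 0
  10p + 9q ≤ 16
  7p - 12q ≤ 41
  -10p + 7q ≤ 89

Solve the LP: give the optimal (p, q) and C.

p = 0, q = 16/9, minimum C = -16/3

Corner points and C = 2p - 3q:
  (0, 0) → C = 0
  (0, 16/9) → C = -16/3
  (8/5, 0) → C = 16/5

The optimum lies where p = 0 and 10p + 9q = 16.
Solving simultaneously gives p = 0, q = 16/9.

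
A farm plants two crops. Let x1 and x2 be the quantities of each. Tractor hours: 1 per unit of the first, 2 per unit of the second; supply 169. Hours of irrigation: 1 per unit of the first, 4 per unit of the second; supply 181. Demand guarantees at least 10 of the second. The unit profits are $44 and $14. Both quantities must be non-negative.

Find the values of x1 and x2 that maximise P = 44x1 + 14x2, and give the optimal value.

Extreme points and P = 44x1 + 14x2:
  (0, 181/4) → P = 1267/2
  (0, 10) → P = 140
  (141, 10) → P = 6344

The optimum lies where x1 + 4x2 = 181 and x2 = 10.
Solving simultaneously gives x1 = 141, x2 = 10.

x1 = 141, x2 = 10, maximum P = 6344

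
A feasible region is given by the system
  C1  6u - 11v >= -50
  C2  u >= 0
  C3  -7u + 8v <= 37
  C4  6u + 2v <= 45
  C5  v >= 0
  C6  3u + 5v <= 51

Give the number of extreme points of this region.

5

Pairwise boundary intersections that survive every other constraint:
  (0, 50/11)
  (311/63, 152/21)
  (0, 0)
  (15/2, 0)
  (41/8, 57/8)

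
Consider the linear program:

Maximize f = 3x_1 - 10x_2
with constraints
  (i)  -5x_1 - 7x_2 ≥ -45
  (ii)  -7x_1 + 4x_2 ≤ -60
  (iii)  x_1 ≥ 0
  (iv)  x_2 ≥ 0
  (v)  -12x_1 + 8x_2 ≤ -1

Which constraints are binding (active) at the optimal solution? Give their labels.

Corner points and f = 3x_1 - 10x_2:
  (200/23, 5/23) → f = 550/23
  (9, 0) → f = 27
  (60/7, 0) → f = 180/7

The maximum is at (9, 0). Substituting into each constraint, equality holds for (i) and (iv); the remaining constraints have slack.

(i) and (iv)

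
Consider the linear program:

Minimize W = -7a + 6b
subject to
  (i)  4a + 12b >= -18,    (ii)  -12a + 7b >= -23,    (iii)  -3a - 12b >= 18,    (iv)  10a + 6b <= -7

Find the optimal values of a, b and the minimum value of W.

a = 1/4, b = -19/12, minimum W = -45/4

Feasible corners and W = -7a + 6b:
  (0, -3/2) → W = -9
  (1/4, -19/12) → W = -45/4
  (4/17, -53/34) → W = -11

The binding constraints are 4a + 12b = -18 and 10a + 6b = -7.
Solving simultaneously gives a = 1/4, b = -19/12.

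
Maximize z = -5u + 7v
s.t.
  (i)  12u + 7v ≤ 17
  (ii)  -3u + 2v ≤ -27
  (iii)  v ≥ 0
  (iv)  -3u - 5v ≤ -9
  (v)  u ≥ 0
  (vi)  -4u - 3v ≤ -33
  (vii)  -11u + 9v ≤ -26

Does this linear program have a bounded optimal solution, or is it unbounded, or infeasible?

The boundaries -3u + 2v = -27 and v = 0 meet at (9, 0), but that point violates 12u + 7v ≤ 17. Every candidate vertex is excluded by some other constraint, so the feasible region is empty.

infeasible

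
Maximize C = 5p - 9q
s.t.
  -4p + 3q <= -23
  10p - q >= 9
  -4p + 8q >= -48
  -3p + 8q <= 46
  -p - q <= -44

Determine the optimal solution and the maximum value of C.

p = 94, q = 41, maximum C = 101

Extreme points and C = 5p - 9q:
  (94, 41) → C = 101
  (100/3, 32/3) → C = 212/3
  (306/11, 178/11) → C = -72/11

At the optimal vertex, -4p + 8q = -48 and -3p + 8q = 46.
Solving simultaneously gives p = 94, q = 41.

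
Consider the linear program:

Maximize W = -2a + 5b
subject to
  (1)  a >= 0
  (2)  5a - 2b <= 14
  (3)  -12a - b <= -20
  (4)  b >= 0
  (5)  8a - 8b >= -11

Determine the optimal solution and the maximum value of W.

Corner points and W = -2a + 5b:
  (14/5, 0) → W = -28/5
  (67/12, 167/24) → W = 189/8
  (5/3, 0) → W = -10/3
  (149/104, 73/26) → W = 581/52

a = 67/12, b = 167/24, maximum W = 189/8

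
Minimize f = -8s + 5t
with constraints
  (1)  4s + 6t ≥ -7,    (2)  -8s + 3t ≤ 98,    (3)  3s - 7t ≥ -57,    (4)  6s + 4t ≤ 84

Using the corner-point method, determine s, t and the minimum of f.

s = 133/5, t = -189/10, minimum f = -3073/10

Feasible corners and f = -8s + 5t:
  (-17/2, 9/2) → f = 181/2
  (133/5, -189/10) → f = -3073/10
  (20/3, 11) → f = 5/3

At the optimal vertex, 4s + 6t = -7 and 6s + 4t = 84.
Solving simultaneously gives s = 133/5, t = -189/10.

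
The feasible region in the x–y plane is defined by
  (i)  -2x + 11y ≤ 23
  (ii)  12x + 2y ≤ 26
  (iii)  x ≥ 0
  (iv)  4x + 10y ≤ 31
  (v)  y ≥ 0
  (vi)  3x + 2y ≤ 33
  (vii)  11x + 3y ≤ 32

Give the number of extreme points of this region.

Intersecting each pair of boundary lines and keeping only the points that satisfy every inequality leaves:
  (0, 23/11)
  (111/64, 77/32)
  (99/56, 67/28)
  (13/6, 0)
  (0, 0)

5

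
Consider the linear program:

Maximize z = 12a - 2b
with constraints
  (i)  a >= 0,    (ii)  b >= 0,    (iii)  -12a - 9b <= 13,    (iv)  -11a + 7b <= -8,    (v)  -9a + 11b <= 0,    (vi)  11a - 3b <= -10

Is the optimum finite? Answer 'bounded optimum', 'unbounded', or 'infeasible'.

The boundaries b = 0 and -11a + 7b = -8 meet at (8/11, 0), but that point violates 11a - 3b ≤ -10. Every candidate vertex is excluded by some other constraint, so the feasible region is empty.

infeasible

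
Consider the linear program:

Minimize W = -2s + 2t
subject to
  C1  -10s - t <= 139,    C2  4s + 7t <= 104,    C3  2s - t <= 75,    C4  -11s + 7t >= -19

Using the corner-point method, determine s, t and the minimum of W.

s = -106/9, t = -191/9, minimum W = -170/9

Vertices and W = -2s + 2t:
  (-359/22, 266/11) → W = 81
  (-106/9, -191/9) → W = -170/9
  (41/5, 356/35) → W = 138/35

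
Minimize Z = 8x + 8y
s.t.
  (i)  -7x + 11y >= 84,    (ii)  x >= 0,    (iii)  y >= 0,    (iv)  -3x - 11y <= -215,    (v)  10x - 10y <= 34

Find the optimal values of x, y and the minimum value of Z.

x = 0, y = 215/11, minimum Z = 1720/11

Extreme points and Z = 8x + 8y:
  (131/10, 1757/110) → Z = 12792/55
  (607/20, 539/20) → Z = 2292/5
  (0, 215/11) → Z = 1720/11
The feasible region is unbounded (it extends along (0, 1), (1, 1)), but Z strictly increases along every unbounded feasible direction, so there is no improving ray and the minimum is attained at a vertex.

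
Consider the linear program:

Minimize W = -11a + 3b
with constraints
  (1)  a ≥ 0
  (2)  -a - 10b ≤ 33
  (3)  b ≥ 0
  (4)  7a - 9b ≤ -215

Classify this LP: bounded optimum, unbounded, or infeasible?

unbounded

From the feasible point (0, 215/9), moving in the direction (9, 7) keeps every constraint satisfied while W decreases without bound.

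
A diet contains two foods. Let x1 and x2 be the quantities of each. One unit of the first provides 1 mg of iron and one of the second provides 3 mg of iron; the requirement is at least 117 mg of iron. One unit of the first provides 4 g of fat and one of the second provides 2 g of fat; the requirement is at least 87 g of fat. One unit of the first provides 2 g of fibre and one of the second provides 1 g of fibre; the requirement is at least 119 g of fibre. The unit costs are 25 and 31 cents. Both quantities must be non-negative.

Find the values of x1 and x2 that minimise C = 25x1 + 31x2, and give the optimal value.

Vertices and C = 25x1 + 31x2:
  (0, 119) → C = 3689
  (117, 0) → C = 2925
  (48, 23) → C = 1913
The feasible region is unbounded (it extends along (0, 1), (1, 0)), but C strictly increases along every unbounded feasible direction, so there is no improving ray and the minimum is attained at a vertex.

The binding constraints are x1 + 3x2 = 117 and 2x1 + x2 = 119.
Solving simultaneously gives x1 = 48, x2 = 23.

x1 = 48, x2 = 23, minimum C = 1913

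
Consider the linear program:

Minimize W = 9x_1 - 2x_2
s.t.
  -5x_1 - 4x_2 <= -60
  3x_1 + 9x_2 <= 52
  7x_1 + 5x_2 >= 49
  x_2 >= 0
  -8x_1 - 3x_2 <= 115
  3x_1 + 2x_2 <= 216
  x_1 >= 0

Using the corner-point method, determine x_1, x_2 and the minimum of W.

x_1 = 332/33, x_2 = 80/33, minimum W = 2828/33

Corner points and W = 9x_1 - 2x_2:
  (332/33, 80/33) → W = 2828/33
  (12, 0) → W = 108
  (52/3, 0) → W = 156

At the optimal vertex, -5x_1 - 4x_2 = -60 and 3x_1 + 9x_2 = 52.
Solving simultaneously gives x_1 = 332/33, x_2 = 80/33.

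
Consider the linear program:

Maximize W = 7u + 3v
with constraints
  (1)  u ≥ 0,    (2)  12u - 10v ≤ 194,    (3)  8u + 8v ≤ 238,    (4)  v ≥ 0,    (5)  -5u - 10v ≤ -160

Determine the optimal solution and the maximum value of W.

u = 983/44, v = 163/22, maximum W = 7859/44

Vertices and W = 7u + 3v:
  (0, 119/4) → W = 357/4
  (0, 16) → W = 48
  (983/44, 163/22) → W = 7859/44
  (354/17, 95/17) → W = 2763/17

The binding constraints are 12u - 10v = 194 and 8u + 8v = 238.
Solving simultaneously gives u = 983/44, v = 163/22.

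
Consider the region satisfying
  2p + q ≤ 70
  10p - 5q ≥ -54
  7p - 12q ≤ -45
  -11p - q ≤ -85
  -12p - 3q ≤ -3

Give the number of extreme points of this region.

Intersecting each pair of boundary lines and keeping only the points that satisfy every inequality leaves:
  (74/5, 202/5)
  (795/31, 580/31)
  (371/65, 1444/65)
  (975/139, 1090/139)

4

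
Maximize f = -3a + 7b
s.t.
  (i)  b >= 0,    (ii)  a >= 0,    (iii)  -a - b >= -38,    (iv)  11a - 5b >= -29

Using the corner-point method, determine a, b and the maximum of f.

Vertices and f = -3a + 7b:
  (0, 0) → f = 0
  (38, 0) → f = -114
  (0, 29/5) → f = 203/5
  (161/16, 447/16) → f = 1323/8

a = 161/16, b = 447/16, maximum f = 1323/8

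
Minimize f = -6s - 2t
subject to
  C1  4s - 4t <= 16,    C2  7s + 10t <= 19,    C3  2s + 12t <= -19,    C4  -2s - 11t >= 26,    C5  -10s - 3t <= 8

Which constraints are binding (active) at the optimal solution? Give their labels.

C1 and C4

Vertices and f = -6s - 2t:
  (18/13, -34/13) → f = -40/13
  (4/13, -48/13) → f = 72/13
  (-5/52, -61/26) → f = 137/26

The minimum is at (18/13, -34/13). Substituting into each constraint, equality holds for C1 and C4; the remaining constraints have slack.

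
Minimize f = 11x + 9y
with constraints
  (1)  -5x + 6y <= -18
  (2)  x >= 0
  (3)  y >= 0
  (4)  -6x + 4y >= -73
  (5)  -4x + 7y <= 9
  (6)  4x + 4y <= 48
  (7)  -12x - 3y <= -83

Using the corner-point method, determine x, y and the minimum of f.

x = 83/12, y = 0, minimum f = 913/12

Feasible corners and f = 11x + 9y:
  (90/11, 42/11) → f = 1368/11
  (184/29, 199/87) → f = 2621/29
  (12, 0) → f = 132
  (83/12, 0) → f = 913/12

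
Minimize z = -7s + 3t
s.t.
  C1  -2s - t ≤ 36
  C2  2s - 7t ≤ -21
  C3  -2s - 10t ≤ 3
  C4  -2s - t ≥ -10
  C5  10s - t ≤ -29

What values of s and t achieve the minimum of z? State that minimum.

Corner points and z = -7s + 3t:
  (-119/6, 11/3) → z = 899/6
  (-231/34, 18/17) → z = 1725/34
  (-91/34, 38/17) → z = 865/34
  (-19/12, 79/6) → z = 607/12
The feasible region is unbounded (it extends along (-1, 2)), but z strictly increases along every unbounded feasible direction, so there is no improving ray and the minimum is attained at a vertex.

s = -91/34, t = 38/17, minimum z = 865/34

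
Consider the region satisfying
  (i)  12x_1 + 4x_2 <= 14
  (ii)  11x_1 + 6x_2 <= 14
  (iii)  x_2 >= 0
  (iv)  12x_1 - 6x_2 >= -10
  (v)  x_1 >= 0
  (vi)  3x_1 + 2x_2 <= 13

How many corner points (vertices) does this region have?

5

The feasible vertices (each the meet of two boundaries and inside every other half-plane) are:
  (1, 1/2)
  (7/6, 0)
  (4/23, 139/69)
  (0, 0)
  (0, 5/3)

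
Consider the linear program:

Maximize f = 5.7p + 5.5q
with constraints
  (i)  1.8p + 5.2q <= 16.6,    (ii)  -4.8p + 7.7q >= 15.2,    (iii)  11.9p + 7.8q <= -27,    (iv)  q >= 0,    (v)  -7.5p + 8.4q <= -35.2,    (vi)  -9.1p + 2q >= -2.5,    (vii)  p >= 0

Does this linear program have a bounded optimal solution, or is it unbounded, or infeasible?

infeasible

The boundaries -9.1p + 2q = -2.5 and p = 0 meet at (0, -1.25), but that point violates -4.8p + 7.7q ≥ 15.2. Every candidate vertex is excluded by some other constraint, so the feasible region is empty.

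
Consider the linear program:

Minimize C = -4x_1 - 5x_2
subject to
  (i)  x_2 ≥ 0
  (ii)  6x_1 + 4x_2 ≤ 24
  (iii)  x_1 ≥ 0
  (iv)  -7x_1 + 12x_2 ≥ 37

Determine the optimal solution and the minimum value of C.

x_1 = 0, x_2 = 6, minimum C = -30

Vertices and C = -4x_1 - 5x_2:
  (0, 6) → C = -30
  (7/5, 39/10) → C = -251/10
  (0, 37/12) → C = -185/12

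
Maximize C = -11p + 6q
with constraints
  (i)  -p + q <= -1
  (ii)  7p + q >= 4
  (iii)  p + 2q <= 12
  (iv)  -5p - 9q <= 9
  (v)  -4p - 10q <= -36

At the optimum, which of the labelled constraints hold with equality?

(i) and (v)

Feasible corners and C = -11p + 6q:
  (14/3, 11/3) → C = -88/3
  (23/7, 16/7) → C = -157/7
  (24, -6) → C = -300

The maximum is at (23/7, 16/7). Substituting into each constraint, equality holds for (i) and (v); the remaining constraints have slack.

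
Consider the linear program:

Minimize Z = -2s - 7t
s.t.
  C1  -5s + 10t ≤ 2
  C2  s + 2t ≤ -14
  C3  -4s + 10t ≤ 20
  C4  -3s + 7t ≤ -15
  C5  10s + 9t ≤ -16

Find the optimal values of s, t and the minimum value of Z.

s = -68/13, t = -57/13, minimum Z = 535/13

Extreme points and Z = -2s - 7t:
  (-164/5, -81/5) → Z = 179
  (-68/13, -57/13) → Z = 535/13
  (94/11, -124/11) → Z = 680/11
The feasible region is unbounded (it extends along (9, -10), (-2, -1)), but Z strictly increases along every unbounded feasible direction, so there is no improving ray and the minimum is attained at a vertex.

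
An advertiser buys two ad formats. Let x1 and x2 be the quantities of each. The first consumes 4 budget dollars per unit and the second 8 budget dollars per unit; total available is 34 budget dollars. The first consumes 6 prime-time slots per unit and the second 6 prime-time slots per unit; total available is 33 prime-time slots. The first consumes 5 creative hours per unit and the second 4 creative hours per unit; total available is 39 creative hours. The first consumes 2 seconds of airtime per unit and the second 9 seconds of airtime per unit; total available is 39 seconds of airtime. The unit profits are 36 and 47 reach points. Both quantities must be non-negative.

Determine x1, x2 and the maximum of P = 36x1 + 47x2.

Feasible corners and P = 36x1 + 47x2:
  (0, 0) → P = 0
  (0, 17/4) → P = 799/4
  (11/2, 0) → P = 198
  (5/2, 3) → P = 231

x1 = 5/2, x2 = 3, maximum P = 231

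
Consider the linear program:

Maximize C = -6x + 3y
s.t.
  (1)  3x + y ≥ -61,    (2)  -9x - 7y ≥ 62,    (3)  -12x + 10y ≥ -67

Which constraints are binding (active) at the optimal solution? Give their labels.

Feasible corners and C = -6x + 3y:
  (-365/12, 121/4) → C = 1093/4
  (-181/14, -311/14) → C = 153/14
  (-151/174, -449/58) → C = -1045/58

The maximum is at (-365/12, 121/4). Substituting into each constraint, equality holds for (1) and (2); the remaining constraints have slack.

(1) and (2)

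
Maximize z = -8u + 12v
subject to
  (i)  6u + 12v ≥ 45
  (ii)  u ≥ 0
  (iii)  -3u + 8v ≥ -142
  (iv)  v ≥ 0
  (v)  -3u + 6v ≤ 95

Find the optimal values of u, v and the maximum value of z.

Corner points and z = -8u + 12v:
  (0, 15/4) → z = 45
  (15/2, 0) → z = -60
  (0, 95/6) → z = 190
  (142/3, 0) → z = -1136/3
The feasible region is unbounded (it extends along (8, 3), (2, 1)), but z strictly decreases along every unbounded feasible direction, so there is no improving ray and the maximum is attained at a vertex.

u = 0, v = 95/6, maximum z = 190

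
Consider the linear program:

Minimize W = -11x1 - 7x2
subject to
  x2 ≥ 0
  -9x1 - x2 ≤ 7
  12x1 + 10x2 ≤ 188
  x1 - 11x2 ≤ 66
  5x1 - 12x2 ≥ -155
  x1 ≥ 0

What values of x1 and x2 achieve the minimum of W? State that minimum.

Vertices and W = -11x1 - 7x2:
  (47/3, 0) → W = -517/3
  (0, 0) → W = 0
  (353/97, 1400/97) → W = -13683/97
  (0, 155/12) → W = -1085/12

At the optimal vertex, x2 = 0 and 12x1 + 10x2 = 188.
Solving simultaneously gives x1 = 47/3, x2 = 0.

x1 = 47/3, x2 = 0, minimum W = -517/3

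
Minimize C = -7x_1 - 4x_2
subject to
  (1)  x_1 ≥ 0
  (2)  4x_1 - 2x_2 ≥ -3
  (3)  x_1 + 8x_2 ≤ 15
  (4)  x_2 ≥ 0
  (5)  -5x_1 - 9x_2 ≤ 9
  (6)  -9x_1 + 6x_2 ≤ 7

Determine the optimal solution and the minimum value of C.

Vertices and C = -7x_1 - 4x_2:
  (0, 0) → C = 0
  (0, 7/6) → C = -14/3
  (15, 0) → C = -105
  (17/39, 71/39) → C = -31/3

x_1 = 15, x_2 = 0, minimum C = -105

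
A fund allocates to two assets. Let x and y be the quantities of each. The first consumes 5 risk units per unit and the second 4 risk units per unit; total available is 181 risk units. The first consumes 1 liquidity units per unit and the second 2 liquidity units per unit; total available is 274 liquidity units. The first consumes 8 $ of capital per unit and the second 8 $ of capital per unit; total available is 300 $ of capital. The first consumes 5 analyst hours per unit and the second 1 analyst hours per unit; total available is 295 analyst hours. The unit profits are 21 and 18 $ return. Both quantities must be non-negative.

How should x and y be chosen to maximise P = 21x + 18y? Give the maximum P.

Vertices and P = 21x + 18y:
  (0, 0) → P = 0
  (0, 75/2) → P = 675
  (181/5, 0) → P = 3801/5
  (31, 13/2) → P = 768

x = 31, y = 13/2, maximum P = 768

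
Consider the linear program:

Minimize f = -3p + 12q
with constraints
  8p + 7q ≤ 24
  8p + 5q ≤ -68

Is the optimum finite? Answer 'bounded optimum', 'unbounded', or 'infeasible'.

From the feasible point (-149/4, 46), moving in the direction (5, -8) keeps every constraint satisfied while f decreases without bound.

unbounded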